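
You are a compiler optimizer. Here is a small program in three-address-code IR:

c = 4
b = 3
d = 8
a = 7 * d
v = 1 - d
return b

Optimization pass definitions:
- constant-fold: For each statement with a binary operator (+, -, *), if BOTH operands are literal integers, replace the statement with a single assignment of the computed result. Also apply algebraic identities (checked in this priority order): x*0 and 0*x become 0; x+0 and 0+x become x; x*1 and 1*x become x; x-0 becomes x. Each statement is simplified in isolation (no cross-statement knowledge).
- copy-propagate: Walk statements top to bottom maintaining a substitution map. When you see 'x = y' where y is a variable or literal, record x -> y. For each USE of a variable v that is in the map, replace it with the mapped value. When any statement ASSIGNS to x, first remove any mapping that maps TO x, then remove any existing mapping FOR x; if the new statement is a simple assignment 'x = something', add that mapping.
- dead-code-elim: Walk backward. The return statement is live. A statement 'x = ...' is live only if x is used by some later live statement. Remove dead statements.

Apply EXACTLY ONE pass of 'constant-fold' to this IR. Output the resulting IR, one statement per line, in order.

Answer: c = 4
b = 3
d = 8
a = 7 * d
v = 1 - d
return b

Derivation:
Applying constant-fold statement-by-statement:
  [1] c = 4  (unchanged)
  [2] b = 3  (unchanged)
  [3] d = 8  (unchanged)
  [4] a = 7 * d  (unchanged)
  [5] v = 1 - d  (unchanged)
  [6] return b  (unchanged)
Result (6 stmts):
  c = 4
  b = 3
  d = 8
  a = 7 * d
  v = 1 - d
  return b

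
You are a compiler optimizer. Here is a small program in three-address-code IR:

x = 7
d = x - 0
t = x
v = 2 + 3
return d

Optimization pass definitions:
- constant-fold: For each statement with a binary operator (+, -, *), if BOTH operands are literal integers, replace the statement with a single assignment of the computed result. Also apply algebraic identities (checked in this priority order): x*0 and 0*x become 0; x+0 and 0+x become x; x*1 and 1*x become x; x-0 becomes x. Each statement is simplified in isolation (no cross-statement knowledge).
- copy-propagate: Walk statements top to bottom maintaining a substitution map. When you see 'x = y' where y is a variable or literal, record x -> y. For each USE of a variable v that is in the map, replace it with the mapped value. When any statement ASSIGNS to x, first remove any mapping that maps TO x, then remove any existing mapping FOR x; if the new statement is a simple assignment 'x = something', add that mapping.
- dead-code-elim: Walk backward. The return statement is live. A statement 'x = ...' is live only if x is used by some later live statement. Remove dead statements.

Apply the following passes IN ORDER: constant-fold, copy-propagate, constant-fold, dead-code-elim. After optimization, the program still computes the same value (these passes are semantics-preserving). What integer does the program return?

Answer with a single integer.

Initial IR:
  x = 7
  d = x - 0
  t = x
  v = 2 + 3
  return d
After constant-fold (5 stmts):
  x = 7
  d = x
  t = x
  v = 5
  return d
After copy-propagate (5 stmts):
  x = 7
  d = 7
  t = 7
  v = 5
  return 7
After constant-fold (5 stmts):
  x = 7
  d = 7
  t = 7
  v = 5
  return 7
After dead-code-elim (1 stmts):
  return 7
Evaluate:
  x = 7  =>  x = 7
  d = x - 0  =>  d = 7
  t = x  =>  t = 7
  v = 2 + 3  =>  v = 5
  return d = 7

Answer: 7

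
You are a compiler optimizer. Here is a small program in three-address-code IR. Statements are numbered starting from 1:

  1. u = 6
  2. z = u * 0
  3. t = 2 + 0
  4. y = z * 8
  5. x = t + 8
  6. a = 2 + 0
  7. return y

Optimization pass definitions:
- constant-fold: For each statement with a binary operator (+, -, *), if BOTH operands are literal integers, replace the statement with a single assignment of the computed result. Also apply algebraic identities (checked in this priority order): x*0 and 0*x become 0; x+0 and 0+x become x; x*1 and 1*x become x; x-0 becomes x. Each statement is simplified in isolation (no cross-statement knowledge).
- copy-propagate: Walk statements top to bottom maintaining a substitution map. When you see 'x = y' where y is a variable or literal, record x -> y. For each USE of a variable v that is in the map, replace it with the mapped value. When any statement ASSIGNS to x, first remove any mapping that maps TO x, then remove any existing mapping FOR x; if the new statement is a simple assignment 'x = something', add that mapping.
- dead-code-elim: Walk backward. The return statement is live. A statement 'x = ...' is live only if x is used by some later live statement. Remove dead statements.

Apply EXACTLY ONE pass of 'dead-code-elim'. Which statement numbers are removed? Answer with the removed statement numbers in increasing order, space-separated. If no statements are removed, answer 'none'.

Backward liveness scan:
Stmt 1 'u = 6': KEEP (u is live); live-in = []
Stmt 2 'z = u * 0': KEEP (z is live); live-in = ['u']
Stmt 3 't = 2 + 0': DEAD (t not in live set ['z'])
Stmt 4 'y = z * 8': KEEP (y is live); live-in = ['z']
Stmt 5 'x = t + 8': DEAD (x not in live set ['y'])
Stmt 6 'a = 2 + 0': DEAD (a not in live set ['y'])
Stmt 7 'return y': KEEP (return); live-in = ['y']
Removed statement numbers: [3, 5, 6]
Surviving IR:
  u = 6
  z = u * 0
  y = z * 8
  return y

Answer: 3 5 6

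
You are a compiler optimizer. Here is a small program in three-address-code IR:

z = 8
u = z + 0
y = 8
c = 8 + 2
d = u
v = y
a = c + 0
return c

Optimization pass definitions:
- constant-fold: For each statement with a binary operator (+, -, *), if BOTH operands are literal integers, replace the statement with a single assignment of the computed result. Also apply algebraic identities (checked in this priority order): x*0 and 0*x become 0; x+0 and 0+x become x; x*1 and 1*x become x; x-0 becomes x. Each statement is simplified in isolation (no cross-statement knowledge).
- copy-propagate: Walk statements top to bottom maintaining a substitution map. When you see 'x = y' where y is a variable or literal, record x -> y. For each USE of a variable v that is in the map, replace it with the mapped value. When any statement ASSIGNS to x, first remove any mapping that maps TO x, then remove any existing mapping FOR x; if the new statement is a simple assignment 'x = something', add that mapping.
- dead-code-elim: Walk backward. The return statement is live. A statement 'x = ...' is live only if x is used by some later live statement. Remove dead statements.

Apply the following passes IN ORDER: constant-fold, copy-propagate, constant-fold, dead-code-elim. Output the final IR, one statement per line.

Answer: return 10

Derivation:
Initial IR:
  z = 8
  u = z + 0
  y = 8
  c = 8 + 2
  d = u
  v = y
  a = c + 0
  return c
After constant-fold (8 stmts):
  z = 8
  u = z
  y = 8
  c = 10
  d = u
  v = y
  a = c
  return c
After copy-propagate (8 stmts):
  z = 8
  u = 8
  y = 8
  c = 10
  d = 8
  v = 8
  a = 10
  return 10
After constant-fold (8 stmts):
  z = 8
  u = 8
  y = 8
  c = 10
  d = 8
  v = 8
  a = 10
  return 10
After dead-code-elim (1 stmts):
  return 10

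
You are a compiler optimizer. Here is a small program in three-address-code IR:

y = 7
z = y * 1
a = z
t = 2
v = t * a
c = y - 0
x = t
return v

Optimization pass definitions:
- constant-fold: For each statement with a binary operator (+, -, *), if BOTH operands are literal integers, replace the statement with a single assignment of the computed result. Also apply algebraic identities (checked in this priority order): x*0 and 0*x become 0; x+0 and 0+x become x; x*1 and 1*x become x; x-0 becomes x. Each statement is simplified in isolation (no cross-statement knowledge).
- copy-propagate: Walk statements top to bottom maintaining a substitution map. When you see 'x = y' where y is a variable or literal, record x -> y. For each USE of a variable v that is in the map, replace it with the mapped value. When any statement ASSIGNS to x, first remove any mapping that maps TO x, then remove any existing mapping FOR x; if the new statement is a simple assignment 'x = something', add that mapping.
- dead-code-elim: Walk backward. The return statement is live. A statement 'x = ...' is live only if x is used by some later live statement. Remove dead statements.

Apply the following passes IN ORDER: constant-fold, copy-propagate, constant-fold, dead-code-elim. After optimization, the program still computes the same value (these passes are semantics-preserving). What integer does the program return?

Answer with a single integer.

Answer: 14

Derivation:
Initial IR:
  y = 7
  z = y * 1
  a = z
  t = 2
  v = t * a
  c = y - 0
  x = t
  return v
After constant-fold (8 stmts):
  y = 7
  z = y
  a = z
  t = 2
  v = t * a
  c = y
  x = t
  return v
After copy-propagate (8 stmts):
  y = 7
  z = 7
  a = 7
  t = 2
  v = 2 * 7
  c = 7
  x = 2
  return v
After constant-fold (8 stmts):
  y = 7
  z = 7
  a = 7
  t = 2
  v = 14
  c = 7
  x = 2
  return v
After dead-code-elim (2 stmts):
  v = 14
  return v
Evaluate:
  y = 7  =>  y = 7
  z = y * 1  =>  z = 7
  a = z  =>  a = 7
  t = 2  =>  t = 2
  v = t * a  =>  v = 14
  c = y - 0  =>  c = 7
  x = t  =>  x = 2
  return v = 14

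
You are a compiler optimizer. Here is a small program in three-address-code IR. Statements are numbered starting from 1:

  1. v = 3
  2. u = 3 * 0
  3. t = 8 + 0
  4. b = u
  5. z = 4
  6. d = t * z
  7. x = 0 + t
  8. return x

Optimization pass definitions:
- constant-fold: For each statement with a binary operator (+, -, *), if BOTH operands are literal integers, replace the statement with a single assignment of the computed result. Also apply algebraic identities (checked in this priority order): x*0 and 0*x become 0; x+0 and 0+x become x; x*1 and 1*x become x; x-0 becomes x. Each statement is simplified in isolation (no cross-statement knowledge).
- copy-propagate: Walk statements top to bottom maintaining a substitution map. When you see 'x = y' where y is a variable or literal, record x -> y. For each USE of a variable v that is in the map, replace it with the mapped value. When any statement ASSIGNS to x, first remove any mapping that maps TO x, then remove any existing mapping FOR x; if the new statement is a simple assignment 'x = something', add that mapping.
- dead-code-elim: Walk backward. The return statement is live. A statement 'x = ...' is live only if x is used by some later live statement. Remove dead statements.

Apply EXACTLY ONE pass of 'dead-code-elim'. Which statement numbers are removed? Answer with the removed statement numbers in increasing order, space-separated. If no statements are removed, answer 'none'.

Backward liveness scan:
Stmt 1 'v = 3': DEAD (v not in live set [])
Stmt 2 'u = 3 * 0': DEAD (u not in live set [])
Stmt 3 't = 8 + 0': KEEP (t is live); live-in = []
Stmt 4 'b = u': DEAD (b not in live set ['t'])
Stmt 5 'z = 4': DEAD (z not in live set ['t'])
Stmt 6 'd = t * z': DEAD (d not in live set ['t'])
Stmt 7 'x = 0 + t': KEEP (x is live); live-in = ['t']
Stmt 8 'return x': KEEP (return); live-in = ['x']
Removed statement numbers: [1, 2, 4, 5, 6]
Surviving IR:
  t = 8 + 0
  x = 0 + t
  return x

Answer: 1 2 4 5 6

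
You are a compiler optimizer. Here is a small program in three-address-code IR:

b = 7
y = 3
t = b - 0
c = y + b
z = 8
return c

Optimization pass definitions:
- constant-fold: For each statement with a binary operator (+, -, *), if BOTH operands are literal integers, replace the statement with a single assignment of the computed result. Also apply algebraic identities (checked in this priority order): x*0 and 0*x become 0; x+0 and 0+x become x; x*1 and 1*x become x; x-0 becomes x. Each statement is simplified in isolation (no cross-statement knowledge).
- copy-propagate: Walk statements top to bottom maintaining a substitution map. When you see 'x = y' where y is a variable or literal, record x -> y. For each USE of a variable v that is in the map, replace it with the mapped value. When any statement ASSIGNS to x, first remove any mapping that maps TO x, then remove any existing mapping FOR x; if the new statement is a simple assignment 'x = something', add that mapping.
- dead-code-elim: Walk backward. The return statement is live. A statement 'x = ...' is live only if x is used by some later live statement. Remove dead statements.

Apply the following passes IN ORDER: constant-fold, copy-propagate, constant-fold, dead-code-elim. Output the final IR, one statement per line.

Initial IR:
  b = 7
  y = 3
  t = b - 0
  c = y + b
  z = 8
  return c
After constant-fold (6 stmts):
  b = 7
  y = 3
  t = b
  c = y + b
  z = 8
  return c
After copy-propagate (6 stmts):
  b = 7
  y = 3
  t = 7
  c = 3 + 7
  z = 8
  return c
After constant-fold (6 stmts):
  b = 7
  y = 3
  t = 7
  c = 10
  z = 8
  return c
After dead-code-elim (2 stmts):
  c = 10
  return c

Answer: c = 10
return c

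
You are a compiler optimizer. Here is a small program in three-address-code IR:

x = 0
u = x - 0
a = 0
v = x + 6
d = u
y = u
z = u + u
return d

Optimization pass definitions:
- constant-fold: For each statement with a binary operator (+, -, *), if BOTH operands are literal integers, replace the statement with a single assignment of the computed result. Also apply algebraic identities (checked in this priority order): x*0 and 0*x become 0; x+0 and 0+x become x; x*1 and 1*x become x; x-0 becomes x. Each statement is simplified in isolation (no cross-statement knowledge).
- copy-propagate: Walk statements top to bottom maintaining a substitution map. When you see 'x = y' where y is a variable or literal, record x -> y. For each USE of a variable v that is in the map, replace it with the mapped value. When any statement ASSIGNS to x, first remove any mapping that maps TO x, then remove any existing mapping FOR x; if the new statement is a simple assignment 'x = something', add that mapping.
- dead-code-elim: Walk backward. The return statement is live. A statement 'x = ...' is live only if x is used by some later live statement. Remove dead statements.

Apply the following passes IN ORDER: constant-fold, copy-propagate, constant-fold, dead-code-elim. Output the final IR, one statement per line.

Initial IR:
  x = 0
  u = x - 0
  a = 0
  v = x + 6
  d = u
  y = u
  z = u + u
  return d
After constant-fold (8 stmts):
  x = 0
  u = x
  a = 0
  v = x + 6
  d = u
  y = u
  z = u + u
  return d
After copy-propagate (8 stmts):
  x = 0
  u = 0
  a = 0
  v = 0 + 6
  d = 0
  y = 0
  z = 0 + 0
  return 0
After constant-fold (8 stmts):
  x = 0
  u = 0
  a = 0
  v = 6
  d = 0
  y = 0
  z = 0
  return 0
After dead-code-elim (1 stmts):
  return 0

Answer: return 0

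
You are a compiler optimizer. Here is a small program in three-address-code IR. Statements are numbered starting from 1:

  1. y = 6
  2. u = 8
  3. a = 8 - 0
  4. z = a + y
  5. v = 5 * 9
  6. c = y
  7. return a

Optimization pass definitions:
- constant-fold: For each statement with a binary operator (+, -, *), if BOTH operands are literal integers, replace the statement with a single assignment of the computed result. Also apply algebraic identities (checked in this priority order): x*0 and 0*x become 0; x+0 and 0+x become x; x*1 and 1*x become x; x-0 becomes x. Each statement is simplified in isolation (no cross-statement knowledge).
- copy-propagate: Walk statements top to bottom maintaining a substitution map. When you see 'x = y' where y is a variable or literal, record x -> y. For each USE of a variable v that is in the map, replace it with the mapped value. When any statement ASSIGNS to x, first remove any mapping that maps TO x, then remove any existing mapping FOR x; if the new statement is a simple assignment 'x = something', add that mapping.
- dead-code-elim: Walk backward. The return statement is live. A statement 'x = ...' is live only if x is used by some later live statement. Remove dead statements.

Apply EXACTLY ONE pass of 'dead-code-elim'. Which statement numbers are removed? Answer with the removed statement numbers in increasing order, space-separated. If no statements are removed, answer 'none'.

Answer: 1 2 4 5 6

Derivation:
Backward liveness scan:
Stmt 1 'y = 6': DEAD (y not in live set [])
Stmt 2 'u = 8': DEAD (u not in live set [])
Stmt 3 'a = 8 - 0': KEEP (a is live); live-in = []
Stmt 4 'z = a + y': DEAD (z not in live set ['a'])
Stmt 5 'v = 5 * 9': DEAD (v not in live set ['a'])
Stmt 6 'c = y': DEAD (c not in live set ['a'])
Stmt 7 'return a': KEEP (return); live-in = ['a']
Removed statement numbers: [1, 2, 4, 5, 6]
Surviving IR:
  a = 8 - 0
  return a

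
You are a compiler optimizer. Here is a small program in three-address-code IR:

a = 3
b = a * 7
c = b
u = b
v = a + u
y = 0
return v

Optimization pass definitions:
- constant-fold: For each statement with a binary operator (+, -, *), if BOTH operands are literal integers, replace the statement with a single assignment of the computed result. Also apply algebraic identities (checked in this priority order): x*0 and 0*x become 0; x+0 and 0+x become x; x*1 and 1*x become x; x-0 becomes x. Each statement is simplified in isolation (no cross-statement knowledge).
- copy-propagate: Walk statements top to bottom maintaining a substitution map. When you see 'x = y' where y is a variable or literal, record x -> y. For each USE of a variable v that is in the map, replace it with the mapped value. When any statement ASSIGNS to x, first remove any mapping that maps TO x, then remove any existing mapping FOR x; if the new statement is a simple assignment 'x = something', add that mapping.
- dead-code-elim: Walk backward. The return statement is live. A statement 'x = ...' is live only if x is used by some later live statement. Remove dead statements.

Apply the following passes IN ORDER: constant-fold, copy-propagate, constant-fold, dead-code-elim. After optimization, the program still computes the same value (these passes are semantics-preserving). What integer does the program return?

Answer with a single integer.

Answer: 24

Derivation:
Initial IR:
  a = 3
  b = a * 7
  c = b
  u = b
  v = a + u
  y = 0
  return v
After constant-fold (7 stmts):
  a = 3
  b = a * 7
  c = b
  u = b
  v = a + u
  y = 0
  return v
After copy-propagate (7 stmts):
  a = 3
  b = 3 * 7
  c = b
  u = b
  v = 3 + b
  y = 0
  return v
After constant-fold (7 stmts):
  a = 3
  b = 21
  c = b
  u = b
  v = 3 + b
  y = 0
  return v
After dead-code-elim (3 stmts):
  b = 21
  v = 3 + b
  return v
Evaluate:
  a = 3  =>  a = 3
  b = a * 7  =>  b = 21
  c = b  =>  c = 21
  u = b  =>  u = 21
  v = a + u  =>  v = 24
  y = 0  =>  y = 0
  return v = 24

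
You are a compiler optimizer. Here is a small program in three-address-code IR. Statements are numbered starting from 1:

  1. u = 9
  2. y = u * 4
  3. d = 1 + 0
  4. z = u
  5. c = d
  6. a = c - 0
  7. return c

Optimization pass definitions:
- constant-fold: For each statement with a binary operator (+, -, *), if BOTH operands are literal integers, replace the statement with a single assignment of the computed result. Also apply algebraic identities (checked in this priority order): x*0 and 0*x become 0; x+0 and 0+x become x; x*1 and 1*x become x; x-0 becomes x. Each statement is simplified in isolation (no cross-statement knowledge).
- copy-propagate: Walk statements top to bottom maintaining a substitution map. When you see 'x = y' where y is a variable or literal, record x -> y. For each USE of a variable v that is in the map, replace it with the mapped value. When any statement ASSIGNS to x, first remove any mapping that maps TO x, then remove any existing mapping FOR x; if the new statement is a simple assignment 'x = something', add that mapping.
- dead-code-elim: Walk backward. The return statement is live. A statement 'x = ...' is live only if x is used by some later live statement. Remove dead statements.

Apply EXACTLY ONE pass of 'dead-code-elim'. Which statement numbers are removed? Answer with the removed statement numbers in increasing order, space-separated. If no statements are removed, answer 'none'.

Answer: 1 2 4 6

Derivation:
Backward liveness scan:
Stmt 1 'u = 9': DEAD (u not in live set [])
Stmt 2 'y = u * 4': DEAD (y not in live set [])
Stmt 3 'd = 1 + 0': KEEP (d is live); live-in = []
Stmt 4 'z = u': DEAD (z not in live set ['d'])
Stmt 5 'c = d': KEEP (c is live); live-in = ['d']
Stmt 6 'a = c - 0': DEAD (a not in live set ['c'])
Stmt 7 'return c': KEEP (return); live-in = ['c']
Removed statement numbers: [1, 2, 4, 6]
Surviving IR:
  d = 1 + 0
  c = d
  return c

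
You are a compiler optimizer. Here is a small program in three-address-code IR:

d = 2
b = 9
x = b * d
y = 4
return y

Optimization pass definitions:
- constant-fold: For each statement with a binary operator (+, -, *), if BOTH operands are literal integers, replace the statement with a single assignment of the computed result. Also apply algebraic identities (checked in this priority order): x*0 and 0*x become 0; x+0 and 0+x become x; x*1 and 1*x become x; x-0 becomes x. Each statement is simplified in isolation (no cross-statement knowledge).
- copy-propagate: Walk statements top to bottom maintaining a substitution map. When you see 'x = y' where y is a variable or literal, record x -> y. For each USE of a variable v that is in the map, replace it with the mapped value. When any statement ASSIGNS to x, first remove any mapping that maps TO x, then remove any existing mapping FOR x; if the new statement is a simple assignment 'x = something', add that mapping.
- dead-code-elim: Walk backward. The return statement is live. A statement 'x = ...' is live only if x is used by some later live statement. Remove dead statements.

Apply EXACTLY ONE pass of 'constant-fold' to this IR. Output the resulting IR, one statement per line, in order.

Applying constant-fold statement-by-statement:
  [1] d = 2  (unchanged)
  [2] b = 9  (unchanged)
  [3] x = b * d  (unchanged)
  [4] y = 4  (unchanged)
  [5] return y  (unchanged)
Result (5 stmts):
  d = 2
  b = 9
  x = b * d
  y = 4
  return y

Answer: d = 2
b = 9
x = b * d
y = 4
return y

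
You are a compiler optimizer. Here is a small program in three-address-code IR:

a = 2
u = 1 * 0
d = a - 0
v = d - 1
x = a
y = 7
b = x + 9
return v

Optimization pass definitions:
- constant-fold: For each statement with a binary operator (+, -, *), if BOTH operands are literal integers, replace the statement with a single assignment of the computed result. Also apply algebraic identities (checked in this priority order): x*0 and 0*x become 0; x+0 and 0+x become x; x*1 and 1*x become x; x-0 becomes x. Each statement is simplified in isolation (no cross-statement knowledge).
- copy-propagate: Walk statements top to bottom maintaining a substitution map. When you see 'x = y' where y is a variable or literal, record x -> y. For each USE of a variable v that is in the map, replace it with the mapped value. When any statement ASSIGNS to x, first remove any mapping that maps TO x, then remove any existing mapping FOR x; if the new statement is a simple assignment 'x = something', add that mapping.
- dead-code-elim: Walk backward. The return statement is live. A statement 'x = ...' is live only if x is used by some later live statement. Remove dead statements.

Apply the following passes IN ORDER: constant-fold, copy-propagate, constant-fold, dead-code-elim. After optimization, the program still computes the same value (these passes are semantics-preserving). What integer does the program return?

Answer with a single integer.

Initial IR:
  a = 2
  u = 1 * 0
  d = a - 0
  v = d - 1
  x = a
  y = 7
  b = x + 9
  return v
After constant-fold (8 stmts):
  a = 2
  u = 0
  d = a
  v = d - 1
  x = a
  y = 7
  b = x + 9
  return v
After copy-propagate (8 stmts):
  a = 2
  u = 0
  d = 2
  v = 2 - 1
  x = 2
  y = 7
  b = 2 + 9
  return v
After constant-fold (8 stmts):
  a = 2
  u = 0
  d = 2
  v = 1
  x = 2
  y = 7
  b = 11
  return v
After dead-code-elim (2 stmts):
  v = 1
  return v
Evaluate:
  a = 2  =>  a = 2
  u = 1 * 0  =>  u = 0
  d = a - 0  =>  d = 2
  v = d - 1  =>  v = 1
  x = a  =>  x = 2
  y = 7  =>  y = 7
  b = x + 9  =>  b = 11
  return v = 1

Answer: 1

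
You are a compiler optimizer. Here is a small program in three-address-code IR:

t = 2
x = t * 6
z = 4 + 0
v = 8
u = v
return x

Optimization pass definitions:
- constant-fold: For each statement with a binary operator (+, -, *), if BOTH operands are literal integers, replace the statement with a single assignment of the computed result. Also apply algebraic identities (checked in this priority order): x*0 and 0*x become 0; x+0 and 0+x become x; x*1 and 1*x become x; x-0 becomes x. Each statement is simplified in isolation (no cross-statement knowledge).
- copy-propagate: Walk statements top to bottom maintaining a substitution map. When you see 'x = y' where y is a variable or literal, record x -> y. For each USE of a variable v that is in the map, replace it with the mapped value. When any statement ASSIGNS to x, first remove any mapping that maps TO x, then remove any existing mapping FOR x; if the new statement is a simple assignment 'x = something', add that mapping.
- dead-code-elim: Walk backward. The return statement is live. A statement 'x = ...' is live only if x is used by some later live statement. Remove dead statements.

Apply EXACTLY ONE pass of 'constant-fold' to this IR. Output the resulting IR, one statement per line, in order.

Answer: t = 2
x = t * 6
z = 4
v = 8
u = v
return x

Derivation:
Applying constant-fold statement-by-statement:
  [1] t = 2  (unchanged)
  [2] x = t * 6  (unchanged)
  [3] z = 4 + 0  -> z = 4
  [4] v = 8  (unchanged)
  [5] u = v  (unchanged)
  [6] return x  (unchanged)
Result (6 stmts):
  t = 2
  x = t * 6
  z = 4
  v = 8
  u = v
  return x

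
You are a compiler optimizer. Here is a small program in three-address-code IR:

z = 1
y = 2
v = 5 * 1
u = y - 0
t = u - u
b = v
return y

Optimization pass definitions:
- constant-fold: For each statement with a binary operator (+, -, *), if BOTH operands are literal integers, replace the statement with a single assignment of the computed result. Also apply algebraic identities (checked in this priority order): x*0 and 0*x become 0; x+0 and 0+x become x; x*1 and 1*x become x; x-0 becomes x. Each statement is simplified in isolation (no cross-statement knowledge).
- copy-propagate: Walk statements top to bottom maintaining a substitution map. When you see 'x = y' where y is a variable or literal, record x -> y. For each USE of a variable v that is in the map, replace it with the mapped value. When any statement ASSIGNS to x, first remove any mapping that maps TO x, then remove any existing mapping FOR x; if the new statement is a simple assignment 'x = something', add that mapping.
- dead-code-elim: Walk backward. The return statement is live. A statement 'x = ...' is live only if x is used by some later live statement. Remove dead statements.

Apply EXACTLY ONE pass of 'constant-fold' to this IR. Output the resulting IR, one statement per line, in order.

Applying constant-fold statement-by-statement:
  [1] z = 1  (unchanged)
  [2] y = 2  (unchanged)
  [3] v = 5 * 1  -> v = 5
  [4] u = y - 0  -> u = y
  [5] t = u - u  (unchanged)
  [6] b = v  (unchanged)
  [7] return y  (unchanged)
Result (7 stmts):
  z = 1
  y = 2
  v = 5
  u = y
  t = u - u
  b = v
  return y

Answer: z = 1
y = 2
v = 5
u = y
t = u - u
b = v
return y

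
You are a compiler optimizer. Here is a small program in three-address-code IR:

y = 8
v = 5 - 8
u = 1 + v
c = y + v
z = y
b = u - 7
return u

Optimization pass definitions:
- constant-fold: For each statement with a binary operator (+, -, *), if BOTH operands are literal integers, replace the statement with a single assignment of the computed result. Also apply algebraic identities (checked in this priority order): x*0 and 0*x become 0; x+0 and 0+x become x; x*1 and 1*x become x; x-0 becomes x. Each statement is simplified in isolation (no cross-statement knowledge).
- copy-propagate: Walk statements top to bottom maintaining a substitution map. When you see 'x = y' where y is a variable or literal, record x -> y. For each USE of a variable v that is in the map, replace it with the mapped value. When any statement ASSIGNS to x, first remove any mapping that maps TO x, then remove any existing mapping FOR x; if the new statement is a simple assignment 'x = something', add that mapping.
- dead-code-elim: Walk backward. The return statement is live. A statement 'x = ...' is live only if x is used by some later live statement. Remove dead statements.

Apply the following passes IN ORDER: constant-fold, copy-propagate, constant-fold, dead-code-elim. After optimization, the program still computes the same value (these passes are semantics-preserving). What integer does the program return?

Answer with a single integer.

Initial IR:
  y = 8
  v = 5 - 8
  u = 1 + v
  c = y + v
  z = y
  b = u - 7
  return u
After constant-fold (7 stmts):
  y = 8
  v = -3
  u = 1 + v
  c = y + v
  z = y
  b = u - 7
  return u
After copy-propagate (7 stmts):
  y = 8
  v = -3
  u = 1 + -3
  c = 8 + -3
  z = 8
  b = u - 7
  return u
After constant-fold (7 stmts):
  y = 8
  v = -3
  u = -2
  c = 5
  z = 8
  b = u - 7
  return u
After dead-code-elim (2 stmts):
  u = -2
  return u
Evaluate:
  y = 8  =>  y = 8
  v = 5 - 8  =>  v = -3
  u = 1 + v  =>  u = -2
  c = y + v  =>  c = 5
  z = y  =>  z = 8
  b = u - 7  =>  b = -9
  return u = -2

Answer: -2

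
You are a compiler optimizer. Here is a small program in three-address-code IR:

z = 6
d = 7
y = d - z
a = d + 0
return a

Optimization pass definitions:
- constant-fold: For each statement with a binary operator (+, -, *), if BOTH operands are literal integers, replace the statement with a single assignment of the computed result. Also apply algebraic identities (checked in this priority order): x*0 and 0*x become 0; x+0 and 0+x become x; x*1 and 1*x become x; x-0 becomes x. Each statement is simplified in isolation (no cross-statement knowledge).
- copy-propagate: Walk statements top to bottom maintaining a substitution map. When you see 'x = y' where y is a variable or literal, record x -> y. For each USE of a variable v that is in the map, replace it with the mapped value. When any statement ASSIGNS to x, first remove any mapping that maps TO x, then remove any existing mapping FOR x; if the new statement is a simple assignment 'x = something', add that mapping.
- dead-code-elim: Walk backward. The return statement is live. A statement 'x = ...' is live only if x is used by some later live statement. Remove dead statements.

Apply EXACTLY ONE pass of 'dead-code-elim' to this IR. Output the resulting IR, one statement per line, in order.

Applying dead-code-elim statement-by-statement:
  [5] return a  -> KEEP (return); live=['a']
  [4] a = d + 0  -> KEEP; live=['d']
  [3] y = d - z  -> DEAD (y not live)
  [2] d = 7  -> KEEP; live=[]
  [1] z = 6  -> DEAD (z not live)
Result (3 stmts):
  d = 7
  a = d + 0
  return a

Answer: d = 7
a = d + 0
return a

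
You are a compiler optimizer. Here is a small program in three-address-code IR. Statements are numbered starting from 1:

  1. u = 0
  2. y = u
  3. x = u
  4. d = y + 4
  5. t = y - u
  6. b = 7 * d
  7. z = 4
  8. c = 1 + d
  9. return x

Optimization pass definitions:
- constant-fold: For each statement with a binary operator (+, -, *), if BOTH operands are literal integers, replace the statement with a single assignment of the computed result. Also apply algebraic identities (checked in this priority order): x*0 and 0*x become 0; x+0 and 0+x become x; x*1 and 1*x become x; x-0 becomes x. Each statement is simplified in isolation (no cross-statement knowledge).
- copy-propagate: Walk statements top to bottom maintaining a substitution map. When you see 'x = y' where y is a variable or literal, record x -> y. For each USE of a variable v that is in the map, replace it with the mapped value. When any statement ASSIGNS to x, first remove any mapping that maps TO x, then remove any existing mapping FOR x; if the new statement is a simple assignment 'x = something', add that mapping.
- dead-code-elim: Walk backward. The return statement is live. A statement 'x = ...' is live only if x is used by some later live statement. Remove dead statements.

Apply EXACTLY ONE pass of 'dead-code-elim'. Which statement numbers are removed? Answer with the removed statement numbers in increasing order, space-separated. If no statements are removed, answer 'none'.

Answer: 2 4 5 6 7 8

Derivation:
Backward liveness scan:
Stmt 1 'u = 0': KEEP (u is live); live-in = []
Stmt 2 'y = u': DEAD (y not in live set ['u'])
Stmt 3 'x = u': KEEP (x is live); live-in = ['u']
Stmt 4 'd = y + 4': DEAD (d not in live set ['x'])
Stmt 5 't = y - u': DEAD (t not in live set ['x'])
Stmt 6 'b = 7 * d': DEAD (b not in live set ['x'])
Stmt 7 'z = 4': DEAD (z not in live set ['x'])
Stmt 8 'c = 1 + d': DEAD (c not in live set ['x'])
Stmt 9 'return x': KEEP (return); live-in = ['x']
Removed statement numbers: [2, 4, 5, 6, 7, 8]
Surviving IR:
  u = 0
  x = u
  return x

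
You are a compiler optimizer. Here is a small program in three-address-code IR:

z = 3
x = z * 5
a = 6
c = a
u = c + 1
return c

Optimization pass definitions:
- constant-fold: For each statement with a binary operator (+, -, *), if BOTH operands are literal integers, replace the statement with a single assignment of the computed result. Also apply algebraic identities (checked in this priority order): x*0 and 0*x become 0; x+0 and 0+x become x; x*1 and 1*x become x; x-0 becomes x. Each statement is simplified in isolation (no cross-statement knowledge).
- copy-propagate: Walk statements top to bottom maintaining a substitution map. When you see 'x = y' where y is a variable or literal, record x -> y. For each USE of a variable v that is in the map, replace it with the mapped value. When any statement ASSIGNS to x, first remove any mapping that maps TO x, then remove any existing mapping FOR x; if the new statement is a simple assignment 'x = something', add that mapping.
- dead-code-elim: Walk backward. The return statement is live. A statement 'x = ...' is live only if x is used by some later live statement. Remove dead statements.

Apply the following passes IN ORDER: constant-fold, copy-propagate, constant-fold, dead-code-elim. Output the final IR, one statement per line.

Initial IR:
  z = 3
  x = z * 5
  a = 6
  c = a
  u = c + 1
  return c
After constant-fold (6 stmts):
  z = 3
  x = z * 5
  a = 6
  c = a
  u = c + 1
  return c
After copy-propagate (6 stmts):
  z = 3
  x = 3 * 5
  a = 6
  c = 6
  u = 6 + 1
  return 6
After constant-fold (6 stmts):
  z = 3
  x = 15
  a = 6
  c = 6
  u = 7
  return 6
After dead-code-elim (1 stmts):
  return 6

Answer: return 6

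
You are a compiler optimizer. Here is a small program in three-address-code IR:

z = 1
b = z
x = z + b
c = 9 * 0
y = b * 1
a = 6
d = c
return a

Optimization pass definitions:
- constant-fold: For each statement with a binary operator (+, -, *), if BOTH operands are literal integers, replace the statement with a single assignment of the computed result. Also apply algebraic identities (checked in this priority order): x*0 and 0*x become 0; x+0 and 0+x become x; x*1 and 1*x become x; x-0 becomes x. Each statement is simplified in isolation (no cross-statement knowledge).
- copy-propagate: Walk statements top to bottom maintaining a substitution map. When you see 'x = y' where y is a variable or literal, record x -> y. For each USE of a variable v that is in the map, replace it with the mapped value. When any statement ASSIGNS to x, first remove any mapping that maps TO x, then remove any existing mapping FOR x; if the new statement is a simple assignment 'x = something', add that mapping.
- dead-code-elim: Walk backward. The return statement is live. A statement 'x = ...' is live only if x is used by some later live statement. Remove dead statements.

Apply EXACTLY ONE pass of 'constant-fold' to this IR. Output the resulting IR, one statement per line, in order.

Answer: z = 1
b = z
x = z + b
c = 0
y = b
a = 6
d = c
return a

Derivation:
Applying constant-fold statement-by-statement:
  [1] z = 1  (unchanged)
  [2] b = z  (unchanged)
  [3] x = z + b  (unchanged)
  [4] c = 9 * 0  -> c = 0
  [5] y = b * 1  -> y = b
  [6] a = 6  (unchanged)
  [7] d = c  (unchanged)
  [8] return a  (unchanged)
Result (8 stmts):
  z = 1
  b = z
  x = z + b
  c = 0
  y = b
  a = 6
  d = c
  return a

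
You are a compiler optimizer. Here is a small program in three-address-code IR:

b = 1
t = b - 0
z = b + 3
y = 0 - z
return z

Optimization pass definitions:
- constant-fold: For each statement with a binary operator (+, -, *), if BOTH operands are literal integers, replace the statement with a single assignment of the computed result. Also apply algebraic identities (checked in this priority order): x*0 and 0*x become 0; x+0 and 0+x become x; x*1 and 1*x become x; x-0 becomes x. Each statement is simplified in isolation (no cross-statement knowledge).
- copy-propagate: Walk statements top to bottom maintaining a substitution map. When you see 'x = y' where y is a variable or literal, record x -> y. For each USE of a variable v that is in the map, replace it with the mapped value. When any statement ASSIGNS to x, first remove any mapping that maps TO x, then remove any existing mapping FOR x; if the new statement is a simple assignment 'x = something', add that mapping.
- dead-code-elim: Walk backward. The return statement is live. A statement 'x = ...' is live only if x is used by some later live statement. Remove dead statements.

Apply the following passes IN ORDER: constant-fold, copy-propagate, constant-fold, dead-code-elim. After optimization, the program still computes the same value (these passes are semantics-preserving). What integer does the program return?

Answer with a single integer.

Initial IR:
  b = 1
  t = b - 0
  z = b + 3
  y = 0 - z
  return z
After constant-fold (5 stmts):
  b = 1
  t = b
  z = b + 3
  y = 0 - z
  return z
After copy-propagate (5 stmts):
  b = 1
  t = 1
  z = 1 + 3
  y = 0 - z
  return z
After constant-fold (5 stmts):
  b = 1
  t = 1
  z = 4
  y = 0 - z
  return z
After dead-code-elim (2 stmts):
  z = 4
  return z
Evaluate:
  b = 1  =>  b = 1
  t = b - 0  =>  t = 1
  z = b + 3  =>  z = 4
  y = 0 - z  =>  y = -4
  return z = 4

Answer: 4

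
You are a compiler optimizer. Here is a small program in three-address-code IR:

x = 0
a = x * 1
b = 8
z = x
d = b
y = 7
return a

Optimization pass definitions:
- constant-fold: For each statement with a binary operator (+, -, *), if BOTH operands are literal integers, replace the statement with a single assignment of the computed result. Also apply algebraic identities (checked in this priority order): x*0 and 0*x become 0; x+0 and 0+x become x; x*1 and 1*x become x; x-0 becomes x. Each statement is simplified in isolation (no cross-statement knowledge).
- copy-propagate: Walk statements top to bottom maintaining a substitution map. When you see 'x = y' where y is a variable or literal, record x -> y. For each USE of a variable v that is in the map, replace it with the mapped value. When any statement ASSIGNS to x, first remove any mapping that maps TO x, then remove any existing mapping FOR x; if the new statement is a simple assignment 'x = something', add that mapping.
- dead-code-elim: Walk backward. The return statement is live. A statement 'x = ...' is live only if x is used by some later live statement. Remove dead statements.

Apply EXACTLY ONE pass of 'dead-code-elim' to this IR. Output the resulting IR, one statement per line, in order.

Applying dead-code-elim statement-by-statement:
  [7] return a  -> KEEP (return); live=['a']
  [6] y = 7  -> DEAD (y not live)
  [5] d = b  -> DEAD (d not live)
  [4] z = x  -> DEAD (z not live)
  [3] b = 8  -> DEAD (b not live)
  [2] a = x * 1  -> KEEP; live=['x']
  [1] x = 0  -> KEEP; live=[]
Result (3 stmts):
  x = 0
  a = x * 1
  return a

Answer: x = 0
a = x * 1
return a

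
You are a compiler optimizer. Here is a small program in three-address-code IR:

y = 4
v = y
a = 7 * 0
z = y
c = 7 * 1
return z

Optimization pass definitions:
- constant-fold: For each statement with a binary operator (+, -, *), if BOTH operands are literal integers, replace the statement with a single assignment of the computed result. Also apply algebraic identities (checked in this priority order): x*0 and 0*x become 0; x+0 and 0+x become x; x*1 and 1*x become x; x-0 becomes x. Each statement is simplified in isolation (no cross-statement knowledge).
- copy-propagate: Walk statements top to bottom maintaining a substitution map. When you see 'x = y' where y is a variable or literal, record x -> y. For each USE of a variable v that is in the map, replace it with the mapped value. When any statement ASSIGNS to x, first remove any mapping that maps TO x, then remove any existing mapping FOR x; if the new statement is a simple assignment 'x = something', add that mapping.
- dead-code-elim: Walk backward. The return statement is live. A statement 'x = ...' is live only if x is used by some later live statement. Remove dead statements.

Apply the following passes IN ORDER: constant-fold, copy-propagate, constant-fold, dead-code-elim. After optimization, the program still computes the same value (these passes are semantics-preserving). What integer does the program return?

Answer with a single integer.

Answer: 4

Derivation:
Initial IR:
  y = 4
  v = y
  a = 7 * 0
  z = y
  c = 7 * 1
  return z
After constant-fold (6 stmts):
  y = 4
  v = y
  a = 0
  z = y
  c = 7
  return z
After copy-propagate (6 stmts):
  y = 4
  v = 4
  a = 0
  z = 4
  c = 7
  return 4
After constant-fold (6 stmts):
  y = 4
  v = 4
  a = 0
  z = 4
  c = 7
  return 4
After dead-code-elim (1 stmts):
  return 4
Evaluate:
  y = 4  =>  y = 4
  v = y  =>  v = 4
  a = 7 * 0  =>  a = 0
  z = y  =>  z = 4
  c = 7 * 1  =>  c = 7
  return z = 4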